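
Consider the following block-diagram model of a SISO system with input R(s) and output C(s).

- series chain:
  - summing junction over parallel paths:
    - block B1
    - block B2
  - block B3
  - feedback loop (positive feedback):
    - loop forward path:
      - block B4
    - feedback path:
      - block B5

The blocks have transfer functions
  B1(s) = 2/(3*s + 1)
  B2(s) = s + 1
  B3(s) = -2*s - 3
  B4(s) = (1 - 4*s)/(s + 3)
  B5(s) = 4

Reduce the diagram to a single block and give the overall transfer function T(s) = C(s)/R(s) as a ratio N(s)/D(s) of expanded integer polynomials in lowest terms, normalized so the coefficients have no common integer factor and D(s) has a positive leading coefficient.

Step 1. reduce the parallel group B1, B2, giving (3*s^2 + 4*s + 3)/(3*s + 1)
Step 2. apply the feedback formula to B4, B5, giving (1 - 4*s)/(17*s - 1)
Step 3. combine (B1+B2), B3, [B4/(1-B4*B5)] in series - this is the overall T(s), already in the required normalized form

Answer: (24*s^4 + 62*s^3 + 55*s^2 + 18*s - 9)/(51*s^2 + 14*s - 1)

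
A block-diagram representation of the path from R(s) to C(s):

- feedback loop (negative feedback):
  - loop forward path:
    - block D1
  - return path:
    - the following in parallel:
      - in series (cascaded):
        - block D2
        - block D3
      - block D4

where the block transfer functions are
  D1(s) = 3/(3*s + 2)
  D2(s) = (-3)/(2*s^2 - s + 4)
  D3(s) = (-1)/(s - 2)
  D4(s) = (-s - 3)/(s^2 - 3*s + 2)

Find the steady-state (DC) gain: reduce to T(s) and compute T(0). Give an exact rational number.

1. reduce the series chain D2, D3; result 3/(2*s^3 - 5*s^2 + 6*s - 8)
2. sum the parallel branches (D2*D3), D4; result (-2*s^3 - 5*s^2 + 2*s - 15)/(2*s^4 - 7*s^3 + 11*s^2 - 14*s + 8)
3. apply the feedback formula to D1, ((D2*D3)+D4); result (6*s^4 - 21*s^3 + 33*s^2 - 42*s + 24)/(6*s^5 - 17*s^4 + 13*s^3 - 35*s^2 + 2*s - 29)
The step-3 result is T(s). Setting s = 0: T(0) = 24/(-29) = -24/29.

Therefore the answer is -24/29.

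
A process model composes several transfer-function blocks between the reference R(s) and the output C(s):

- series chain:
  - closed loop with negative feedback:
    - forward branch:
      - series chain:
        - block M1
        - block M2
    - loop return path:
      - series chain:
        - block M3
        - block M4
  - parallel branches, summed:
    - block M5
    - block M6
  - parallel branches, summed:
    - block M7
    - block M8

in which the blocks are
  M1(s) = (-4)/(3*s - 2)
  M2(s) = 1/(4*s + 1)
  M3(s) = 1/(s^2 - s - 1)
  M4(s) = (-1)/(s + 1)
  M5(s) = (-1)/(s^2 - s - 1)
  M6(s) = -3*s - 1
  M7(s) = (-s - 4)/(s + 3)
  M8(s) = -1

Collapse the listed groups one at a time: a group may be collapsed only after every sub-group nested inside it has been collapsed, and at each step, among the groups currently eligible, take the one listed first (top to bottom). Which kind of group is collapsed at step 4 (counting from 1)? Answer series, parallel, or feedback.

1. cascade M1, M2
2. series reduction of M3, M4
3. collapse the loop ((M1*M2) forward, (M3*M4) return)
4. parallel reduction of M5, M6
5. parallel reduction of M7, M8
6. combine [(M1*M2)/(1+(M1*M2)*(M3*M4))], (M5+M6), (M7+M8) in series
Step 4 collapses a parallel group.

Therefore the answer is parallel.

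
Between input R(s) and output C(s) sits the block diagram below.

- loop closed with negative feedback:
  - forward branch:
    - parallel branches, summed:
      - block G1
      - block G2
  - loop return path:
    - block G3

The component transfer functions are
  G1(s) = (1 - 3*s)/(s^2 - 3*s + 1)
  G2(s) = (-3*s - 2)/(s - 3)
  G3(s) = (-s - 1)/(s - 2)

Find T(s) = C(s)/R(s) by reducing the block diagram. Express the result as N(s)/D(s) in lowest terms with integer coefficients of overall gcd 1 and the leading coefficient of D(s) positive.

Reducing step by step:

1. combine G1, G2 in parallel = (-3*s^3 + 4*s^2 + 13*s - 5)/(s^3 - 6*s^2 + 10*s - 3)
2. collapse the loop ((G1+G2) forward, G3 return): this yields T(s), and no further normalization is needed

Answer: (-3*s^4 + 10*s^3 + 5*s^2 - 31*s + 10)/(4*s^4 - 9*s^3 + 5*s^2 - 31*s + 11)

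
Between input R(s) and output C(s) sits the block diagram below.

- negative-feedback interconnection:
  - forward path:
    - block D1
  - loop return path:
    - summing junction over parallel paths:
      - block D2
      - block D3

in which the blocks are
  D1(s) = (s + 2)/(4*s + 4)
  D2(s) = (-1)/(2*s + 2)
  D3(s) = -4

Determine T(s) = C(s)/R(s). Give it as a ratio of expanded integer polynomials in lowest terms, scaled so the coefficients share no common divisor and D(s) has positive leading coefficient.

(1) add D2, D3 (parallel), giving (-8*s - 9)/(2*s + 2)
(2) reduce the feedback loop with forward D1 and return (D2+D3); the result is T(s) itself (integer coefficients, no common factor, positive leading denominator coefficient)

Therefore the answer is (-2*s^2 - 6*s - 4)/(9*s + 10).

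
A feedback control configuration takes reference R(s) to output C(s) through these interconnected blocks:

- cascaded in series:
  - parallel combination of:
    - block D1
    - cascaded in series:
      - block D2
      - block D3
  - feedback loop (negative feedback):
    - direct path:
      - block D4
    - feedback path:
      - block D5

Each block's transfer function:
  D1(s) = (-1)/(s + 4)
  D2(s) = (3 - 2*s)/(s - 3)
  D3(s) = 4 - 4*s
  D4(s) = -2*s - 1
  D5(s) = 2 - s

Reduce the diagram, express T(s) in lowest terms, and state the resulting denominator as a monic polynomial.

Answer: s^4 - s^3/2 - 14*s^2 + 35*s/2 + 6

Working:
(1) cascade D2, D3; result (8*s^2 - 20*s + 12)/(s - 3)
(2) parallel reduction of D1, (D2*D3); result (8*s^3 + 12*s^2 - 69*s + 51)/(s^2 + s - 12)
(3) apply the feedback formula to D4, D5; result (-2*s - 1)/(2*s^2 - 3*s - 1)
(4) multiply (D1+(D2*D3)), [D4/(1+D4*D5)] (series); result (-16*s^4 - 32*s^3 + 126*s^2 - 33*s - 51)/(2*s^4 - s^3 - 28*s^2 + 35*s + 12)
T(s) is the step-4 result (common factors already cancelled). Leading coefficient of the denominator: 2. Divide through by 2 for the monic polynomial.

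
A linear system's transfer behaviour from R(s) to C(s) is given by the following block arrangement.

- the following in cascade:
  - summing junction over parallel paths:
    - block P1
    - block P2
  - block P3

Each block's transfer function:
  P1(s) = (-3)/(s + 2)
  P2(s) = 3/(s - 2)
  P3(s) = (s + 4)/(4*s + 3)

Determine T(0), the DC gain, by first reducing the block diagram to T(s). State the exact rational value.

Reducing step by step:

(1) combine P1, P2 in parallel = 12/(s^2 - 4)
(2) cascade (P1+P2), P3 = (12*s + 48)/(4*s^3 + 3*s^2 - 16*s - 12)
Evaluating the step-2 result (the overall T(s)) at s = 0 gives T(0) = 48/(-12) = -4.

Answer: -4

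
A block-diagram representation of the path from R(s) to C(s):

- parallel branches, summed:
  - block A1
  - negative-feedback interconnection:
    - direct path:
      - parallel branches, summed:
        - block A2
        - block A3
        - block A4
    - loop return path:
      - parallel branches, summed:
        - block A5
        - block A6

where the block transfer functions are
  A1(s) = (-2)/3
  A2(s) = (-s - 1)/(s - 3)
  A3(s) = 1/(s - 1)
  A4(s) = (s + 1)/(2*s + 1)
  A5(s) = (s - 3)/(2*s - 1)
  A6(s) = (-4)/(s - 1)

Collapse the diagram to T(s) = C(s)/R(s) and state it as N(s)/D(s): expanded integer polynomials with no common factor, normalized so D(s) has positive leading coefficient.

Answer: (-12*s^5 + 17*s^4 - 89*s^3 - 20*s^2 + 73*s - 17)/(9*s^5 - 30*s^4 + 120*s^3 + 84*s^2 - 141*s + 30)

Working:
1. sum the parallel branches A2, A3, A4 gives (-s^3 - 2*s^2 - 4*s + 1)/(2*s^3 - 7*s^2 + 2*s + 3)
2. add A5, A6 (parallel) gives (s^2 - 12*s + 7)/(2*s^2 - 3*s + 1)
3. apply the feedback formula to (A2+A3+A4), (A5+A6) gives (-2*s^5 - s^4 - 3*s^3 + 12*s^2 - 7*s + 1)/(3*s^5 - 10*s^4 + 40*s^3 + 28*s^2 - 47*s + 10)
4. reduce the parallel group A1, [(A2+A3+A4)/(1+(A2+A3+A4)*(A5+A6))]: this yields T(s), and no further normalization is needed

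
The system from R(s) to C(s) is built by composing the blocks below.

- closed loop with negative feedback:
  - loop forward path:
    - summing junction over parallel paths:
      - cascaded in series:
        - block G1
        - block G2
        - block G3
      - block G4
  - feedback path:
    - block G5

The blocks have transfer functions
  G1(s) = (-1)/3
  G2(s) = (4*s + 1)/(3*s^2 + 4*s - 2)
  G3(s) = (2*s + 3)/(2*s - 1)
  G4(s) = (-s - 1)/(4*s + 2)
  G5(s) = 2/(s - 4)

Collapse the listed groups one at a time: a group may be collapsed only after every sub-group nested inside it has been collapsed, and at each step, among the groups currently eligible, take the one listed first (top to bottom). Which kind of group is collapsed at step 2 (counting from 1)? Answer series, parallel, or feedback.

Step 1. series reduction of G1, G2, G3
Step 2. parallel reduction of (G1*G2*G3), G4
Step 3. apply the feedback formula to ((G1*G2*G3)+G4), G5
The group at step 2 is a parallel group.

Hence the answer: parallel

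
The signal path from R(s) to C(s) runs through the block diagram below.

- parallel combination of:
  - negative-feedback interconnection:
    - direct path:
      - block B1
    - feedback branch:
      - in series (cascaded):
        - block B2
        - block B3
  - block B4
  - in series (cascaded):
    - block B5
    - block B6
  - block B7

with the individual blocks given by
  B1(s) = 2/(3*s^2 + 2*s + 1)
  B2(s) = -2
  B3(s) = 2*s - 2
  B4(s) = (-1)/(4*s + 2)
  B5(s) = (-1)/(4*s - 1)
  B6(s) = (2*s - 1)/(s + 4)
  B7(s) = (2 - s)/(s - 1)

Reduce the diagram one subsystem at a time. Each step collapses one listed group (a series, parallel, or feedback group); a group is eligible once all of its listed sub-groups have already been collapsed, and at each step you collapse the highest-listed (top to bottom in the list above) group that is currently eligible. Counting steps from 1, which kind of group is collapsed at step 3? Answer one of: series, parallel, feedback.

(1) cascade B2, B3
(2) close the feedback loop around B1, (B2*B3)
(3) cascade B5, B6
(4) combine [B1/(1+B1*(B2*B3))], B4, (B5*B6), B7 in parallel
At step 3 the group reduced is series.

Therefore the answer is series.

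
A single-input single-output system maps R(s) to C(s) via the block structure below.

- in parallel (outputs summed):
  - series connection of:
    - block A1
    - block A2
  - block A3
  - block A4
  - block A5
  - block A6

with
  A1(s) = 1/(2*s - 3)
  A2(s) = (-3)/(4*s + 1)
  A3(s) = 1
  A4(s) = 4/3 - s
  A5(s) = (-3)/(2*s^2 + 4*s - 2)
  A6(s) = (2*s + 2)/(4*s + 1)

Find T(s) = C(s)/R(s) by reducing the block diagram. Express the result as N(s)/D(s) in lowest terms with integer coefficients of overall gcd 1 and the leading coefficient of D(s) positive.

Step 1: multiply A1, A2 (series): (-3)/(8*s^2 - 10*s - 3)
Step 2: add (A1*A2), A3, A4, A5, A6 (parallel): this yields T(s), and no further normalization is needed

Answer: (-48*s^5 + 100*s^4 + 306*s^3 - 632*s^2 + 32*s + 123)/(48*s^4 + 36*s^3 - 186*s^2 + 24*s + 18)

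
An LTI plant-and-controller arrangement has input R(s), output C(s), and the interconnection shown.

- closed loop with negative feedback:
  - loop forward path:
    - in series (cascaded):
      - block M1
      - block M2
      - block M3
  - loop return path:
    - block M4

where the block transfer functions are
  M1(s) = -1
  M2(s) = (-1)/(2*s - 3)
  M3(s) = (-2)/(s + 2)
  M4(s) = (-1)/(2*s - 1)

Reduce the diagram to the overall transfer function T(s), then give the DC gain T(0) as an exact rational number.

1. combine M1, M2, M3 in series, giving (-2)/(2*s^2 + s - 6)
2. feedback reduction of (M1*M2*M3), M4, giving (2 - 4*s)/(4*s^3 - 13*s + 8)
Step 2 gives the overall T(s). Then T(0) = 2/8 = 1/4.

Final answer: 1/4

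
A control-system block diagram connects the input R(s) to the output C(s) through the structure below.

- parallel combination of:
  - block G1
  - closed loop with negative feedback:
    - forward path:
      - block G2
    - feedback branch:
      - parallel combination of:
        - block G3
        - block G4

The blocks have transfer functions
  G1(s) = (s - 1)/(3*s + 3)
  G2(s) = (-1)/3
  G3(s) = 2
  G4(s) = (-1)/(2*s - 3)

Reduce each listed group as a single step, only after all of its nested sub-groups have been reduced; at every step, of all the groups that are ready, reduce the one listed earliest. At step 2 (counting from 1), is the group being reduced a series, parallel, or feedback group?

Answer: feedback

Working:
(1) parallel reduction of G3, G4
(2) reduce the feedback loop with forward G2 and return (G3+G4)
(3) combine G1, [G2/(1+G2*(G3+G4))] in parallel
Step 2: feedback.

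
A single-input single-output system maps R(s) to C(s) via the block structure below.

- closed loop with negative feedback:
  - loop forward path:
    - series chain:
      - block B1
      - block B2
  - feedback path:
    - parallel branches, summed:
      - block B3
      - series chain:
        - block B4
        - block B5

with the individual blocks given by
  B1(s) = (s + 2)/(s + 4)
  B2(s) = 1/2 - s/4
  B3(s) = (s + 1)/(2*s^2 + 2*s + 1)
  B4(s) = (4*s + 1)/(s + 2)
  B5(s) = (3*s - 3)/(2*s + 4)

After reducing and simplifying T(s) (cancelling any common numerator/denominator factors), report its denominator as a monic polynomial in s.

Reducing step by step:

1. multiply B1, B2 (series) gives (4 - s^2)/(4*s + 16)
2. series reduction of B4, B5 gives (12*s^2 - 9*s - 3)/(2*s^2 + 8*s + 8)
3. reduce the parallel group B3, (B4*B5) gives (24*s^4 + 8*s^3 - 2*s^2 + s + 5)/(4*s^4 + 20*s^3 + 34*s^2 + 24*s + 8)
4. close the feedback loop around (B1*B2), (B3+(B4*B5)) gives (4*s^5 + 12*s^4 - 6*s^3 - 44*s^2 - 40*s - 16)/(24*s^5 - 56*s^4 - 130*s^3 - 227*s^2 - 173*s - 74)
That last expression is T(s), already simplified. Scaling its denominator by 1/24 (the reciprocal of the leading coefficient) yields the monic denominator.

Answer: s^5 - 7*s^4/3 - 65*s^3/12 - 227*s^2/24 - 173*s/24 - 37/12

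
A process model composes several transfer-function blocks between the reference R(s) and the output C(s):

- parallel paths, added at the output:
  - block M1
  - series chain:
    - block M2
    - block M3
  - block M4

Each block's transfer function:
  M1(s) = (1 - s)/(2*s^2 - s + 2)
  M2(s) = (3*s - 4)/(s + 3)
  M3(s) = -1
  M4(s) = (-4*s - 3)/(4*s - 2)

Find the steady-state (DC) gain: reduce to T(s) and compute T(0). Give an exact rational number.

Answer: 10/3

Working:
[1] series reduction of M2, M3: (4 - 3*s)/(s + 3)
[2] combine M1, (M2*M3), M4 in parallel: (-32*s^4 + 26*s^3 - 79*s^2 + 47*s - 40)/(8*s^4 + 16*s^3 - 14*s^2 + 26*s - 12)
Evaluating the step-2 result (the overall T(s)) at s = 0 gives T(0) = -40/(-12) = 10/3.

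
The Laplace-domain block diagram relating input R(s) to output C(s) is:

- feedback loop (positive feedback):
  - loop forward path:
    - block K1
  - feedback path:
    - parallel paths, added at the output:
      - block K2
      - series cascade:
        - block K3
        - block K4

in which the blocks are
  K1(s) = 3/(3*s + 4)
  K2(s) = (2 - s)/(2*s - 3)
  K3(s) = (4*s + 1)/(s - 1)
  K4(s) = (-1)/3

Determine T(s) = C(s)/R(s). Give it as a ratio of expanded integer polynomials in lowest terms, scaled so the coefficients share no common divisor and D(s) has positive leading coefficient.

Step 1. cascade K3, K4 gives (-4*s - 1)/(3*s - 3)
Step 2. add K2, (K3*K4) (parallel) gives (-11*s^2 + 19*s - 3)/(6*s^2 - 15*s + 9)
Step 3. reduce the feedback loop with forward K1 and return (K2+(K3*K4)), which is the overall transfer function T(s) = C(s)/R(s) in lowest terms

Therefore the answer is (6*s^2 - 15*s + 9)/(6*s^3 + 4*s^2 - 30*s + 15).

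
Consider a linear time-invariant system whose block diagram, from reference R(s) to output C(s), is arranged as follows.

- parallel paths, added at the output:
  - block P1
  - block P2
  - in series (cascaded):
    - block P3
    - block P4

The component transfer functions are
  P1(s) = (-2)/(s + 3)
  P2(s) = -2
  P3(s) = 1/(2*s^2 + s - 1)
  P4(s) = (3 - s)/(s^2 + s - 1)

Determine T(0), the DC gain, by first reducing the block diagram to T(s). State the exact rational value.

The answer is 1/3.

Reasoning:
[1] reduce the series chain P3, P4, giving (3 - s)/(2*s^4 + 3*s^3 - 2*s^2 - 2*s + 1)
[2] sum the parallel branches P1, P2, (P3*P4), giving (-4*s^5 - 22*s^4 - 20*s^3 + 19*s^2 + 14*s + 1)/(2*s^5 + 9*s^4 + 7*s^3 - 8*s^2 - 5*s + 3)
The step-2 result is T(s). Setting s = 0: T(0) = 1/3.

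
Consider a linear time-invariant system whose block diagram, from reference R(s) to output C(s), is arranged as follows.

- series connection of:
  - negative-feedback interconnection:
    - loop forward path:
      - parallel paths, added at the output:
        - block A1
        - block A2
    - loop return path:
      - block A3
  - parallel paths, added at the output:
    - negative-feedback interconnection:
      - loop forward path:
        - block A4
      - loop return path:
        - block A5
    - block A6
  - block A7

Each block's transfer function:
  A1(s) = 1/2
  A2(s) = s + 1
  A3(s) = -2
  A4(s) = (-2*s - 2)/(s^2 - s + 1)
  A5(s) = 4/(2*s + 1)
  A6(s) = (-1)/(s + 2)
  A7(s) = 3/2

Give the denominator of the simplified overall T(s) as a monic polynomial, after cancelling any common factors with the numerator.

(1) parallel reduction of A1, A2; result s + 3/2
(2) collapse the loop ((A1+A2) forward, A3 return); result (-2*s - 3)/(4*s + 4)
(3) close the feedback loop around A4, A5; result (-4*s^2 - 6*s - 2)/(2*s^3 - s^2 - 7*s - 7)
(4) reduce the parallel group [A4/(1+A4*A5)], A6; result (-6*s^3 - 13*s^2 - 7*s + 3)/(2*s^4 + 3*s^3 - 9*s^2 - 21*s - 14)
(5) series reduction of [(A1+A2)/(1+(A1+A2)*A3)], ([A4/(1+A4*A5)]+A6), A7; result (36*s^4 + 132*s^3 + 159*s^2 + 45*s - 27)/(16*s^5 + 40*s^4 - 48*s^3 - 240*s^2 - 280*s - 112)
The result of step 5 is T(s) in lowest terms. Its denominator has leading coefficient 16; dividing the denominator through by 16 makes it monic.

Therefore the answer is s^5 + 5*s^4/2 - 3*s^3 - 15*s^2 - 35*s/2 - 7.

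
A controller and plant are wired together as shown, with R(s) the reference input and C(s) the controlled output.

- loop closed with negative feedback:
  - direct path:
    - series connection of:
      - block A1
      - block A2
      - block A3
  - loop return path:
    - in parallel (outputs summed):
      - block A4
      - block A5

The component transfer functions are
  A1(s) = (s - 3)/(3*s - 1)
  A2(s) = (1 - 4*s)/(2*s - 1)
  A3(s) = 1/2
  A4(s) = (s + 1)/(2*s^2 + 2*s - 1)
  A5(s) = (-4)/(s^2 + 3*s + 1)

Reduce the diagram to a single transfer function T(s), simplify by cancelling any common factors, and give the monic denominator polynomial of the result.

First reduce the diagram to T(s).

Step 1: combine A1, A2, A3 in series gives (-4*s^2 + 13*s - 3)/(12*s^2 - 10*s + 2)
Step 2: reduce the parallel group A4, A5 gives (s^3 - 4*s^2 - 4*s + 5)/(2*s^4 + 8*s^3 + 7*s^2 - s - 1)
Step 3: close the feedback loop around (A1*A2*A3), (A4+A5) gives (-8*s^6 - 6*s^5 + 70*s^4 + 71*s^3 - 30*s^2 - 10*s + 3)/(24*s^6 + 72*s^5 + 37*s^4 - 105*s^3 - 48*s^2 + 85*s - 17)
That last expression is T(s), already simplified. Scaling its denominator by 1/24 (the reciprocal of the leading coefficient) yields the monic denominator.

Answer: s^6 + 3*s^5 + 37*s^4/24 - 35*s^3/8 - 2*s^2 + 85*s/24 - 17/24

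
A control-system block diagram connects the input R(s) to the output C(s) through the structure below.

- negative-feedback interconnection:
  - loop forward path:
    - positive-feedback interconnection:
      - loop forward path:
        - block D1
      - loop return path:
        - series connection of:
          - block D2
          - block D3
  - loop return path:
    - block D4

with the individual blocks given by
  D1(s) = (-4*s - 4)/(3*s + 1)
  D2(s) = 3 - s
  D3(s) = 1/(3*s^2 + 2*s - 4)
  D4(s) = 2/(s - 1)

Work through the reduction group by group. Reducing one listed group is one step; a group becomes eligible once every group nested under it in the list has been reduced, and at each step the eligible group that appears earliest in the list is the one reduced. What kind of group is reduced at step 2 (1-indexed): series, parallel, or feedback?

Step 1. reduce the series chain D2, D3
Step 2. feedback reduction of D1, (D2*D3)
Step 3. close the feedback loop around [D1/(1-D1*(D2*D3))], D4
So the answer for step 2 is feedback.

Answer: feedback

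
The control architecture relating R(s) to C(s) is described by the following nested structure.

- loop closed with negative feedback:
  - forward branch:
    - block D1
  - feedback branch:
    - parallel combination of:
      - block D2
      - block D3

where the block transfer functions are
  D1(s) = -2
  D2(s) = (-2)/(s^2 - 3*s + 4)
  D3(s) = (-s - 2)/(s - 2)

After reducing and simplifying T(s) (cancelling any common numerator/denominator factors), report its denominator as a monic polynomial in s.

The answer is s^3 - 7*s^2/3 + 10*s/3.

Reasoning:
Step 1 - parallel reduction of D2, D3, giving (-s^3 + s^2 - 4)/(s^3 - 5*s^2 + 10*s - 8)
Step 2 - close the feedback loop around D1, (D2+D3), giving (-2*s^3 + 10*s^2 - 20*s + 16)/(3*s^3 - 7*s^2 + 10*s)
No further cancellation is possible in the step-2 result, so that is T(s). Its denominator becomes monic after dividing by the leading coefficient 3.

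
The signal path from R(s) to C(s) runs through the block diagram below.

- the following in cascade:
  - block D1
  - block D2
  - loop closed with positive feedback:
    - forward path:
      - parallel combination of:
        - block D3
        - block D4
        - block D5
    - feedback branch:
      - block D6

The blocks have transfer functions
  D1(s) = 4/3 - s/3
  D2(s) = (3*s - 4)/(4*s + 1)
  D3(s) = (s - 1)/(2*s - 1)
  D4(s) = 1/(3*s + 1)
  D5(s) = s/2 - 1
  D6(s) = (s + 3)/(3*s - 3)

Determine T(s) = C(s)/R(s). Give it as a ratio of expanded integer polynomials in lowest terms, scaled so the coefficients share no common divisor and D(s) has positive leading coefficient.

(1) add D3, D4, D5 (parallel) gives (6*s^3 - 7*s^2 + s - 2)/(12*s^2 - 2*s - 2)
(2) reduce the feedback loop with forward (D3+D4+D5) and return D6 gives (-18*s^4 + 39*s^3 - 24*s^2 + 9*s - 6)/(6*s^4 - 25*s^3 + 22*s^2 + s - 12)
(3) multiply D1, D2, [(D3+D4+D5)/(1-(D3+D4+D5)*D6)] (series), giving the overall T(s)

Therefore the answer is (18*s^6 - 135*s^5 + 328*s^4 - 345*s^3 + 182*s^2 - 80*s + 32)/(24*s^5 - 94*s^4 + 63*s^3 + 26*s^2 - 47*s - 12).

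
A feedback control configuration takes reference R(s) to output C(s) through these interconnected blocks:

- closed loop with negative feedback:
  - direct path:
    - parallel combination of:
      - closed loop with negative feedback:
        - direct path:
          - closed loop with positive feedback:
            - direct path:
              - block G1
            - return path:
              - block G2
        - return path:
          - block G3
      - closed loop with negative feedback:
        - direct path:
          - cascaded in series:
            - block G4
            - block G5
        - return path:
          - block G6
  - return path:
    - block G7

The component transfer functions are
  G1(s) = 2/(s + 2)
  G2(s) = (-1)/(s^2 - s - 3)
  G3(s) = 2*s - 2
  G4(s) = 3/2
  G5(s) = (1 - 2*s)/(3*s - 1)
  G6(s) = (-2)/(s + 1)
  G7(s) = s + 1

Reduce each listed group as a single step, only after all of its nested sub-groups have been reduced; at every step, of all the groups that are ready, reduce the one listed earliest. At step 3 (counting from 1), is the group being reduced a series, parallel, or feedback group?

1. apply the feedback formula to G1, G2
2. collapse the loop ([G1/(1-G1*G2)] forward, G3 return)
3. cascade G4, G5
4. reduce the feedback loop with forward (G4*G5) and return G6
5. parallel reduction of [[G1/(1-G1*G2)]/(1+[G1/(1-G1*G2)]*G3)], [(G4*G5)/(1+(G4*G5)*G6)]
6. apply the feedback formula to ([[G1/(1-G1*G2)]/(1+[G1/(1-G1*G2)]*G3)]+[(G4*G5)/(1+(G4*G5)*G6)]), G7
Step 3: series.

Answer: series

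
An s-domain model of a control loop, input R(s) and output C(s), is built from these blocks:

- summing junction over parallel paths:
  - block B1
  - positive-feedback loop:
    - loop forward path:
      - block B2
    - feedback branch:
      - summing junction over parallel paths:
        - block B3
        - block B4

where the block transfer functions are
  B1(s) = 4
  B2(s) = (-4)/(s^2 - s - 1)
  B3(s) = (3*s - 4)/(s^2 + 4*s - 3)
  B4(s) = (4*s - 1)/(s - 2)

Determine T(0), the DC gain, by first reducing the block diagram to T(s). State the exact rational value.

Step 1. parallel reduction of B3, B4 -> (4*s^3 + 18*s^2 - 26*s + 11)/(s^3 + 2*s^2 - 11*s + 6)
Step 2. collapse the loop (B2 forward, (B3+B4) return) -> (-4*s^3 - 8*s^2 + 44*s - 24)/(s^5 + s^4 + 2*s^3 + 87*s^2 - 99*s + 38)
Step 3. reduce the parallel group B1, [B2/(1-B2*(B3+B4))] -> (4*s^5 + 4*s^4 + 4*s^3 + 340*s^2 - 352*s + 128)/(s^5 + s^4 + 2*s^3 + 87*s^2 - 99*s + 38)
That last expression is T(s); at s = 0 only the constant terms survive, so T(0) = 128/38 = 64/19.

Answer: 64/19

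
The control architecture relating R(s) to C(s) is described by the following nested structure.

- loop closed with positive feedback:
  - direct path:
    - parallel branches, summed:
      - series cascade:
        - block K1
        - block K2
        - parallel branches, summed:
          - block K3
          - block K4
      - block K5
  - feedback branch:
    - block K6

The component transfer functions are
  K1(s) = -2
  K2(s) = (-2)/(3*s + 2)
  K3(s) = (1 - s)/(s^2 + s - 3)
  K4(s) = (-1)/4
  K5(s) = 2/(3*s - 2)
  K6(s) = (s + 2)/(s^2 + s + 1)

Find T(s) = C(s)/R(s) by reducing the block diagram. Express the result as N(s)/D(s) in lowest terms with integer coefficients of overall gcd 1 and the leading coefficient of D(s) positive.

1. sum the parallel branches K3, K4: (-s^2 - 5*s + 7)/(4*s^2 + 4*s - 12)
2. combine K1, K2, (K3+K4) in series: (-s^2 - 5*s + 7)/(3*s^3 + 5*s^2 - 7*s - 6)
3. sum the parallel branches (K1*K2*(K3+K4)), K5: (3*s^3 - 3*s^2 + 17*s - 26)/(9*s^4 + 9*s^3 - 31*s^2 - 4*s + 12)
4. close the feedback loop around ((K1*K2*(K3+K4))+K5), K6; the result is T(s) itself (integer coefficients, no common factor, positive leading denominator coefficient)

Therefore the answer is (3*s^5 + 17*s^3 - 12*s^2 - 9*s - 26)/(9*s^6 + 18*s^5 - 16*s^4 - 29*s^3 - 34*s^2 + 64).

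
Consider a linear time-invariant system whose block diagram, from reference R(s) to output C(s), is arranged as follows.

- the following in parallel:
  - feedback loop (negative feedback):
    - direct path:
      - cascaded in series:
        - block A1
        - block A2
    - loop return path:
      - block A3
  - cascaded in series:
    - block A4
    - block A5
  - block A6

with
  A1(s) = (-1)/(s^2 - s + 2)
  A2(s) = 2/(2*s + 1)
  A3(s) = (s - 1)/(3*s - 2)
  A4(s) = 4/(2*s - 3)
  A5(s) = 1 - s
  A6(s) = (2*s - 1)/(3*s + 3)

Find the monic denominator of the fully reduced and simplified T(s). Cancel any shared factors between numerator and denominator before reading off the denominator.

First reduce the diagram to T(s).

Step 1: cascade A1, A2 gives (-2)/(2*s^3 - s^2 + 3*s + 2)
Step 2: reduce the feedback loop with forward (A1*A2) and return A3 gives (4 - 6*s)/(6*s^4 - 7*s^3 + 11*s^2 - 2*s - 2)
Step 3: cascade A4, A5 gives (4 - 4*s)/(2*s - 3)
Step 4: add [(A1*A2)/(1+(A1*A2)*A3)], (A4*A5), A6 (parallel) gives (-48*s^6 + 8*s^5 + 58*s^4 - 213*s^3 + 239*s^2 + 28*s - 66)/(36*s^6 - 60*s^5 + 33*s^4 + 18*s^3 - 105*s^2 + 24*s + 18)
Step 4 gives the fully reduced T(s), with no common factor left to cancel. The denominator's leading coefficient is 36, so divide each of its coefficients by 36 to get the monic form.

Answer: s^6 - 5*s^5/3 + 11*s^4/12 + s^3/2 - 35*s^2/12 + 2*s/3 + 1/2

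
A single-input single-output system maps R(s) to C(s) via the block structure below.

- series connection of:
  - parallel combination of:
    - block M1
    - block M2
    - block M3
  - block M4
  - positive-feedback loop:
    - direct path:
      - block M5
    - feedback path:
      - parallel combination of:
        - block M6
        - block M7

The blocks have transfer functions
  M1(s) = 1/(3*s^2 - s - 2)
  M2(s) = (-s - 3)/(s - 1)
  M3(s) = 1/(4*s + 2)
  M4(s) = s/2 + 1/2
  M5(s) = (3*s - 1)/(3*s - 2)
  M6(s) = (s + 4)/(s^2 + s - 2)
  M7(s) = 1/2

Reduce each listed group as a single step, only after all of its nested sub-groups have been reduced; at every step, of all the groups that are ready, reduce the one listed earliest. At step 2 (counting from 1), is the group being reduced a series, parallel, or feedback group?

Reducing step by step:

(1) parallel reduction of M1, M2, M3
(2) combine M6, M7 in parallel
(3) feedback reduction of M5, (M6+M7)
(4) series reduction of (M1+M2+M3), M4, [M5/(1-M5*(M6+M7))]
Step 2 collapses a parallel group.

Answer: parallel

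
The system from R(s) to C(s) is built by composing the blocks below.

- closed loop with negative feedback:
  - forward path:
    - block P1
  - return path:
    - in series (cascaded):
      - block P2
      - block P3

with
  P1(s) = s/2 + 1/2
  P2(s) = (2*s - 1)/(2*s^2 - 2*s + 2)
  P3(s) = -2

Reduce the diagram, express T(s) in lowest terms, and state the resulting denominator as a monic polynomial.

Step 1. series reduction of P2, P3 = (1 - 2*s)/(s^2 - s + 1)
Step 2. close the feedback loop around P1, (P2*P3) = (-s^3 - 1)/(3*s - 3)
T(s) is the step-2 result (common factors already cancelled). Leading coefficient of the denominator: 3. Divide through by 3 for the monic polynomial.

Hence the answer: s - 1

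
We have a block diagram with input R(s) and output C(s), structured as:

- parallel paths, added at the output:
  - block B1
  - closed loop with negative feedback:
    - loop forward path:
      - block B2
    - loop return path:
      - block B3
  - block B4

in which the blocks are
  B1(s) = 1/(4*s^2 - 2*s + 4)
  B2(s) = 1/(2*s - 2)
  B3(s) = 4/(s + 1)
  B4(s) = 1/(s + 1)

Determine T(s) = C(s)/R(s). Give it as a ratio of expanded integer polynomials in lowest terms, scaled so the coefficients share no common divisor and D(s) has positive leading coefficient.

(1) collapse the loop (B2 forward, B3 return), giving (s + 1)/(2*s^2 + 2)
(2) reduce the parallel group B1, [B2/(1+B2*B3)], B4, giving the overall T(s)

Answer: (6*s^4 + 2*s^3 + 11*s^2 + 2*s + 7)/(4*s^5 + 2*s^4 + 6*s^3 + 6*s^2 + 2*s + 4)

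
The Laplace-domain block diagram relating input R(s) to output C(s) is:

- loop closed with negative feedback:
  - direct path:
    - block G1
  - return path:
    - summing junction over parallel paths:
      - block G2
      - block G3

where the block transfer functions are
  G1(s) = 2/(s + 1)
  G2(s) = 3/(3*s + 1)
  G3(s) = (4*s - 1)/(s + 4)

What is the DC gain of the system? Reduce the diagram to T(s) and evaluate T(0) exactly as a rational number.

Answer: 4/13

Working:
[1] sum the parallel branches G2, G3; result (12*s^2 + 4*s + 11)/(3*s^2 + 13*s + 4)
[2] apply the feedback formula to G1, (G2+G3); result (6*s^2 + 26*s + 8)/(3*s^3 + 40*s^2 + 25*s + 26)
Evaluating the step-2 result (the overall T(s)) at s = 0 gives T(0) = 8/26 = 4/13.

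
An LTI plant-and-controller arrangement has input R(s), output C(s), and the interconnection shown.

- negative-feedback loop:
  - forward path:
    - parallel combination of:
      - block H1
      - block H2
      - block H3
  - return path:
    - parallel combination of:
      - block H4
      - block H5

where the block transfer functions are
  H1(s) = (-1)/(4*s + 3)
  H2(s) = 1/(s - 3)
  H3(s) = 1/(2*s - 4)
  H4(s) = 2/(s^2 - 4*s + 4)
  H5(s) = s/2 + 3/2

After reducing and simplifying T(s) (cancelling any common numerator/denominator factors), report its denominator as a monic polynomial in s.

Step 1 - combine H1, H2, H3 in parallel = (10*s^2 - 9*s - 33)/(8*s^3 - 34*s^2 + 18*s + 36)
Step 2 - parallel reduction of H4, H5 = (s^3 - s^2 - 8*s + 16)/(2*s^2 - 8*s + 8)
Step 3 - close the feedback loop around (H1+H2+H3), (H4+H5) = (20*s^4 - 98*s^3 + 86*s^2 + 192*s - 264)/(26*s^5 - 151*s^4 + 268*s^3 - 79*s^2 - 24*s - 240)
That last expression is T(s), already simplified. Scaling its denominator by 1/26 (the reciprocal of the leading coefficient) yields the monic denominator.

Answer: s^5 - 151*s^4/26 + 134*s^3/13 - 79*s^2/26 - 12*s/13 - 120/13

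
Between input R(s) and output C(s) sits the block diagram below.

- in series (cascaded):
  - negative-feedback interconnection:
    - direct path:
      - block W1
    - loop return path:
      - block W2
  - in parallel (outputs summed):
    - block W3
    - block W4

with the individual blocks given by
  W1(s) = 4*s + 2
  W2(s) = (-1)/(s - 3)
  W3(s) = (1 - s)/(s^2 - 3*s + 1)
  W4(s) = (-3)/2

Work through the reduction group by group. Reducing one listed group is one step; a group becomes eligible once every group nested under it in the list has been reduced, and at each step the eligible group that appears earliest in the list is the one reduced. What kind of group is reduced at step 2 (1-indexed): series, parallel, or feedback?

1. reduce the feedback loop with forward W1 and return W2
2. sum the parallel branches W3, W4
3. multiply [W1/(1+W1*W2)], (W3+W4) (series)
At step 2 the group reduced is parallel.

Hence the answer: parallel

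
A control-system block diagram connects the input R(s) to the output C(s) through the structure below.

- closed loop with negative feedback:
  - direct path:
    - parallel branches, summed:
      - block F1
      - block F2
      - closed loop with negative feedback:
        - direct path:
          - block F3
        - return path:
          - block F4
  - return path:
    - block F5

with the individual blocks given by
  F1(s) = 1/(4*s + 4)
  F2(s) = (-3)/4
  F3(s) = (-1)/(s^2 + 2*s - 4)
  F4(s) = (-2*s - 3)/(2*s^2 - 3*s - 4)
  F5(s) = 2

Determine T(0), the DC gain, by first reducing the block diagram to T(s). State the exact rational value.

[1] feedback reduction of F3, F4: (-2*s^2 + 3*s + 4)/(2*s^4 + s^3 - 18*s^2 + 6*s + 19)
[2] sum the parallel branches F1, F2, [F3/(1+F3*F4)]: (-6*s^5 - 7*s^4 + 44*s^3 + 22*s^2 - 41*s - 22)/(8*s^5 + 12*s^4 - 68*s^3 - 48*s^2 + 100*s + 76)
[3] reduce the feedback loop with forward (F1+F2+[F3/(1+F3*F4)]) and return F5: (6*s^5 + 7*s^4 - 44*s^3 - 22*s^2 + 41*s + 22)/(4*s^5 + 2*s^4 - 20*s^3 + 4*s^2 - 18*s - 32)
Evaluating the step-3 result (the overall T(s)) at s = 0 gives T(0) = 22/(-32) = -11/16.

Final answer: -11/16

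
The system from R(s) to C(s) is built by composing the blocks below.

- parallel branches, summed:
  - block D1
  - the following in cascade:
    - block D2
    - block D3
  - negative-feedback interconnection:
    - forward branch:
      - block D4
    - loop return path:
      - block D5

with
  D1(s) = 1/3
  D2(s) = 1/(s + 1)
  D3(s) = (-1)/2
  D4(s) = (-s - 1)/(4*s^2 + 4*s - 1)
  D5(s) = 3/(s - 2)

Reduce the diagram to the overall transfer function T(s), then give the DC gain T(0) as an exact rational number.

[1] reduce the series chain D2, D3 = (-1)/(2*s + 2)
[2] close the feedback loop around D4, D5 = (-s^2 + s + 2)/(4*s^3 - 4*s^2 - 12*s - 1)
[3] combine D1, (D2*D3), [D4/(1+D4*D5)] in parallel = (8*s^4 - 18*s^3 - 20*s^2 + 28*s + 13)/(24*s^4 - 96*s^2 - 78*s - 6)
The step-3 result is T(s). Setting s = 0: T(0) = 13/(-6) = -13/6.

Therefore the answer is -13/6.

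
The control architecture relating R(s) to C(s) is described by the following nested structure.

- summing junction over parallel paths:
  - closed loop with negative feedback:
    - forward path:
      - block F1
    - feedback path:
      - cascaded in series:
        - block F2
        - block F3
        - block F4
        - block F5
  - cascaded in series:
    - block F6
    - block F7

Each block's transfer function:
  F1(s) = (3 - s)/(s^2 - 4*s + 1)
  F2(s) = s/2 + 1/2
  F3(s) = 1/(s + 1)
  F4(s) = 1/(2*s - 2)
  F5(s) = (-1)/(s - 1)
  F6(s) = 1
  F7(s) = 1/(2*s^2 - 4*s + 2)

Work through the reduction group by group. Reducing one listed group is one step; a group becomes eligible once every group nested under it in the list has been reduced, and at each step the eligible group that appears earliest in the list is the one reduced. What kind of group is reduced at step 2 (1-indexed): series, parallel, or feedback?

1. multiply F2, F3, F4, F5 (series)
2. collapse the loop (F1 forward, (F2*F3*F4*F5) return)
3. combine F6, F7 in series
4. add [F1/(1+F1*(F2*F3*F4*F5))], (F6*F7) (parallel)
Step 2: feedback.

Hence the answer: feedback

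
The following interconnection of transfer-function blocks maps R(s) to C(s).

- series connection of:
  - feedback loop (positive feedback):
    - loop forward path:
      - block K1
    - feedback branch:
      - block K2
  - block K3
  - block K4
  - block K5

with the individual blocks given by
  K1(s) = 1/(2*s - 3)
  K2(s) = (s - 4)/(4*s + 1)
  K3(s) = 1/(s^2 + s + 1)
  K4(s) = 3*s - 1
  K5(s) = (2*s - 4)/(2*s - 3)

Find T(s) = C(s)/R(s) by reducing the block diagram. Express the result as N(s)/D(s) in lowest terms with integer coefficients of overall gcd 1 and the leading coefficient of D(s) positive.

[1] collapse the loop (K1 forward, K2 return), giving (4*s + 1)/(8*s^2 - 11*s + 1)
[2] reduce the series chain [K1/(1-K1*K2)], K3, K4, K5; the result is T(s) itself (integer coefficients, no common factor, positive leading denominator coefficient)

Final answer: (24*s^3 - 50*s^2 + 2*s + 4)/(16*s^5 - 30*s^4 + 5*s^3 - 14*s^2 + 32*s - 3)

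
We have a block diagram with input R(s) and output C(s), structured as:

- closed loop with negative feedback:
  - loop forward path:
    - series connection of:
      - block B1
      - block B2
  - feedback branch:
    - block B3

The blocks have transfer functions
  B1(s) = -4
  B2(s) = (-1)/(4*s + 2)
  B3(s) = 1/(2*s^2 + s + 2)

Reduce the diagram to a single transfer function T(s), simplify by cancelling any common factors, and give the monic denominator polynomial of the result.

1. cascade B1, B2; result 2/(2*s + 1)
2. close the feedback loop around (B1*B2), B3; result (4*s^2 + 2*s + 4)/(4*s^3 + 4*s^2 + 5*s + 4)
T(s) is the step-2 result (common factors already cancelled). Leading coefficient of the denominator: 4. Divide through by 4 for the monic polynomial.

Hence the answer: s^3 + s^2 + 5*s/4 + 1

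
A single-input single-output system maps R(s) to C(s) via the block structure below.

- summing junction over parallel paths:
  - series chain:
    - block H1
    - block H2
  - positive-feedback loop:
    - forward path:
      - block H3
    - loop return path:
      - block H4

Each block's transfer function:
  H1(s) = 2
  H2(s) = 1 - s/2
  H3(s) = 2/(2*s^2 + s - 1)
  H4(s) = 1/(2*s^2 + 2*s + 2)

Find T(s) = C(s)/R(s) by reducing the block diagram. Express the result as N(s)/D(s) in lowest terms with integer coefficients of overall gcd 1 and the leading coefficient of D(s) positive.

First reduce the diagram to T(s).

(1) series reduction of H1, H2 = 2 - s
(2) collapse the loop (H3 forward, H4 return) = (2*s^2 + 2*s + 2)/(2*s^4 + 3*s^3 + 2*s^2 - 2)
(3) combine (H1*H2), [H3/(1-H3*H4)] in parallel - this is the overall T(s), already in the required normalized form

Answer: (-2*s^5 + s^4 + 4*s^3 + 6*s^2 + 4*s - 2)/(2*s^4 + 3*s^3 + 2*s^2 - 2)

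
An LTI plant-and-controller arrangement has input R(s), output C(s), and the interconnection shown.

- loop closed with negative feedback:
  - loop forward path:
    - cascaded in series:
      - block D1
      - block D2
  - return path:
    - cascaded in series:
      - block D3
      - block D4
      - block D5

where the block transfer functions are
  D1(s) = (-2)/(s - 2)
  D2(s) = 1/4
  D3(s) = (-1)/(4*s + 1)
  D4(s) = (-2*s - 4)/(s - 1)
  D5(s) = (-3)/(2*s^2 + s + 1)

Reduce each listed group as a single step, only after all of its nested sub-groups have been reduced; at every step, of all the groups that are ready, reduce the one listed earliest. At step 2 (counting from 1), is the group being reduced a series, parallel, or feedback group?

Answer: series

Working:
Step 1. cascade D1, D2
Step 2. series reduction of D3, D4, D5
Step 3. apply the feedback formula to (D1*D2), (D3*D4*D5)
At step 2 the group reduced is series.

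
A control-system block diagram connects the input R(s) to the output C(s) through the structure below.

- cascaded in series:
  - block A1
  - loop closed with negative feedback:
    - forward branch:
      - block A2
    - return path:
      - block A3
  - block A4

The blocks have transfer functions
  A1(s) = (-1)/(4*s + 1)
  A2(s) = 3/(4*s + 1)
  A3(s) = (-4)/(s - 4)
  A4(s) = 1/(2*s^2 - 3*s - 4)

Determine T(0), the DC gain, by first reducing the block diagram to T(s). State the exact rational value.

Reducing step by step:

[1] feedback reduction of A2, A3 = (3*s - 12)/(4*s^2 - 15*s - 16)
[2] combine A1, [A2/(1+A2*A3)], A4 in series = (12 - 3*s)/(32*s^5 - 160*s^4 - 54*s^3 + 429*s^2 + 364*s + 64)
The step-2 result is T(s). Setting s = 0: T(0) = 12/64 = 3/16.

Answer: 3/16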